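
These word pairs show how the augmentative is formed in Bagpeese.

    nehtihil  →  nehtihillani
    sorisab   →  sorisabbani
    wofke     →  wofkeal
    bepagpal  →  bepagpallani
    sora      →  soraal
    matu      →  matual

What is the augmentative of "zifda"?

"zifda" ends in a vowel. The stems ending in a vowel (wofke → wofkeal, sora → soraal, matu → matual) add -al.
The other pattern: stems ending in a consonant double the final consonant and add -ani.
So zifda → zifdaal.

zifdaal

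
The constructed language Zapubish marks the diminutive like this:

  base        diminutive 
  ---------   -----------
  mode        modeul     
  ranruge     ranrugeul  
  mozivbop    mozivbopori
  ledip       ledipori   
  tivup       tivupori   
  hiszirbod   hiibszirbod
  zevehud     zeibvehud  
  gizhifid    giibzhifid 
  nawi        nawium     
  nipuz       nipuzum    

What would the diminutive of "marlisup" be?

marlisupori

mozivbop and hiszirbod both have last vowel 'o' yet inflect differently (mozivbopori, hiibszirbod), so the last vowel is not what conditions the rule; the final letter is.
"marlisup" ends in -p. The stems ending in -p (mozivbop → mozivbopori, ledip → ledipori, tivup → tivupori) add -ori.
The other patterns: stems ending in -e add -ul; stems ending in -d insert -ib- after the first vowel; stems ending in -i or -z add -um.
So marlisup → marlisupori.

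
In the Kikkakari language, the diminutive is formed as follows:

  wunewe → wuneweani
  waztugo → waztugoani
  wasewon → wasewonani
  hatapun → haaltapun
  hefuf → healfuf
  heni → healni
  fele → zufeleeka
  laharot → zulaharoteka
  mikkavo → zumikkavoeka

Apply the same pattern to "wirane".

wasewon and hatapun both end in -n yet inflect differently (wasewonani, haaltapun), so the final letter is not what conditions the rule; the first letter is.
"wirane" begins with w-. The stems beginning with w- (wunewe → wuneweani, waztugo → waztugoani, wasewon → wasewonani) add -ani.
So wirane → wiraneani.

wiraneani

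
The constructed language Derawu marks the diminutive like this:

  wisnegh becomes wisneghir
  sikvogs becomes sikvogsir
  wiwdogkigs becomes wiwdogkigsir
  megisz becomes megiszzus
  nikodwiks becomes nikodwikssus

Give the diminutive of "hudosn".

sikvogs and nikodwiks both end in -s yet inflect differently (sikvogsir, nikodwikssus), so the final letter is not what conditions the rule; the second-to-last letter is.
"hudosn" has second-to-last letter 's'. The one such stem in the data (megisz → megiszzus) doubles the final consonant and adds -us (as does nikodwiks), so the same rule applies.
So hudosn → hudosnnus.

hudosnnus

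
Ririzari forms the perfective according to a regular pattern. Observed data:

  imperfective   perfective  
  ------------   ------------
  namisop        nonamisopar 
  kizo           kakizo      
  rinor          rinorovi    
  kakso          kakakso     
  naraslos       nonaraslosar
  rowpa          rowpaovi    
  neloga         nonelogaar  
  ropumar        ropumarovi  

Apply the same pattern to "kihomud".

kakihomud

rowpa and neloga both end in -a yet inflect differently (rowpaovi, nonelogaar), so the final letter is not what conditions the rule; the first letter is.
"kihomud" begins with k-. The stems beginning with k- (kizo → kakizo, kakso → kakakso) add the prefix ka-.
So kihomud → kakihomud.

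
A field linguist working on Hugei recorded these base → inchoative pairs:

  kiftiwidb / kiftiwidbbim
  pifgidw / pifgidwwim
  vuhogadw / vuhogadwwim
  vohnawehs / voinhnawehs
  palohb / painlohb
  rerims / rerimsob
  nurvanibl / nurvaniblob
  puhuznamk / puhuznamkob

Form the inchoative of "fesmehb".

kiftiwidb and palohb both end in -b yet inflect differently (kiftiwidbbim, painlohb), so the final letter is not what conditions the rule; the second-to-last letter is.
"fesmehb" has second-to-last letter 'h'. The stems whose second-to-last letter is 'h' (vohnawehs → voinhnawehs, palohb → painlohb) insert -in- after the first vowel.
So fesmehb → feinsmehb.

feinsmehb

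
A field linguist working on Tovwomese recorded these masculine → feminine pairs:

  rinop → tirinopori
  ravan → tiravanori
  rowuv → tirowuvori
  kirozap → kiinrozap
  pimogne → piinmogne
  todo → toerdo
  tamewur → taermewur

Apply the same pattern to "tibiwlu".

rinop and kirozap both end in -p yet inflect differently (tirinopori, kiinrozap), so the final letter is not what conditions the rule; the first letter is.
"tibiwlu" begins with t-. The stems beginning with t- (todo → toerdo, tamewur → taermewur) insert -er- after the first vowel.
So tibiwlu → tierbiwlu.

tierbiwlu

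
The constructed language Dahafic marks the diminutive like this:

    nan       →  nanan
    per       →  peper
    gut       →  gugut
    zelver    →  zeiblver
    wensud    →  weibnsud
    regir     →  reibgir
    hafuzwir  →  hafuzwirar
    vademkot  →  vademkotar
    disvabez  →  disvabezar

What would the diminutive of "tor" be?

per and zelver both end in -r yet inflect differently (peper, zeiblver), so the final letter is not what conditions the rule; the number of vowels is.
"tor" has 1 vowel. The stems with 1 vowel (nan → nanan, per → peper, gut → gugut) repeat the first consonant+vowel as a prefix.
So tor → totor.

totor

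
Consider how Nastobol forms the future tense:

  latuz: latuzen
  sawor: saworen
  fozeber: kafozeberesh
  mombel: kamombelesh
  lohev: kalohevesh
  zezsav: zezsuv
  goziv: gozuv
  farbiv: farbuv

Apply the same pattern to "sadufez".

sawor and fozeber both end in -r yet inflect differently (saworen, kafozeberesh), so the final letter is not what conditions the rule; the last vowel is.
"sadufez" has last vowel 'e'. The stems whose last vowel is 'e' (fozeber → kafozeberesh, mombel → kamombelesh, lohev → kalohevesh) add ka- … -esh around the stem.
The other patterns: stems whose last vowel is 'o' or 'u' add -en; stems whose last vowel is 'a' or 'i' change the last vowel to 'u'.
So sadufez → kasadufezesh.

kasadufezesh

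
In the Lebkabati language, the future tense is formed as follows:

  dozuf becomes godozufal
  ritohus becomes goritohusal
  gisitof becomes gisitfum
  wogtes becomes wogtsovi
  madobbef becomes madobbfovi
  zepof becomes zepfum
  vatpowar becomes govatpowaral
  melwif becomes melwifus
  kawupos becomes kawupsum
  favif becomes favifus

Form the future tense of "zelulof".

wogtes and kawupos both end in -s yet inflect differently (wogtsovi, kawupsum), so the final letter is not what conditions the rule; the last vowel is.
"zelulof" has last vowel 'o'. The stems whose last vowel is 'o' (kawupos → kawupsum, zepof → zepfum, gisitof → gisitfum) delete the last vowel and add -um.
The other patterns: stems whose last vowel is 'e' delete the last vowel and add -ovi; stems whose last vowel is 'a' or 'u' add go- … -al around the stem; stems whose last vowel is 'i' add -us.
So zelulof → zelulfum.

zelulfum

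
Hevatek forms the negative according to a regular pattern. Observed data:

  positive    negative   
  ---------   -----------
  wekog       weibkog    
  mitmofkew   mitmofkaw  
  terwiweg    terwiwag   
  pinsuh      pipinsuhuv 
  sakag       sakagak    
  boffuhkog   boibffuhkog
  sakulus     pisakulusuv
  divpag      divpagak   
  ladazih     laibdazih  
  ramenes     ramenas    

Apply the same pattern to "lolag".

divpag and terwiweg both end in -g yet inflect differently (divpagak, terwiwag), so the final letter is not what conditions the rule; the last vowel is.
"lolag" has last vowel 'a'. The stems whose last vowel is 'a' (divpag → divpagak, sakag → sakagak) add -ak.
The other patterns: stems whose last vowel is 'e' change the last vowel to 'a'; stems whose last vowel is 'u' add pi- … -uv around the stem; stems whose last vowel is 'i' or 'o' insert -ib- after the first vowel.
So lolag → lolagak.

lolagak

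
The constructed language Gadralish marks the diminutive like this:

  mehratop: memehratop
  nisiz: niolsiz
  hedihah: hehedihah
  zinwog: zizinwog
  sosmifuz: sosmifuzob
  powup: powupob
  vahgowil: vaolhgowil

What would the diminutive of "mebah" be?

memebah

nisiz and sosmifuz both end in -z yet inflect differently (niolsiz, sosmifuzob), so the final letter is not what conditions the rule; the last vowel is.
"mebah" has last vowel 'a'. The one such stem in the data (hedihah → hehedihah) repeats the first consonant+vowel as a prefix (as do mehratop, zinwog), so the same rule applies.
So mebah → memebah.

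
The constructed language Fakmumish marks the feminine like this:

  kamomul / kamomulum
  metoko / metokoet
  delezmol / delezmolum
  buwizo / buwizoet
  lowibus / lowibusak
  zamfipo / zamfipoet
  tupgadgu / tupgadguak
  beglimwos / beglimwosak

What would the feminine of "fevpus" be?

delezmol and metoko both have last vowel 'o' yet inflect differently (delezmolum, metokoet), so the last vowel is not what conditions the rule; the final letter is.
"fevpus" ends in -s. The stems ending in -s (beglimwos → beglimwosak, lowibus → lowibusak) add -ak.
So fevpus → fevpusak.

fevpusak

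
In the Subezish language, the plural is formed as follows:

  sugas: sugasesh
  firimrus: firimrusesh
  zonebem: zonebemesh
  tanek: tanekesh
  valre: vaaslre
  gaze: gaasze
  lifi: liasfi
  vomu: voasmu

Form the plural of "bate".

baaste

zonebem and valre both have last vowel 'e' yet inflect differently (zonebemesh, vaaslre), so the last vowel is not what conditions the rule; whether the stem ends in a vowel or a consonant is.
"bate" ends in a vowel. The stems ending in a vowel (valre → vaaslre, gaze → gaasze, lifi → liasfi) insert -as- after the first vowel.
The other pattern: stems ending in a consonant add -esh.
So bate → baaste.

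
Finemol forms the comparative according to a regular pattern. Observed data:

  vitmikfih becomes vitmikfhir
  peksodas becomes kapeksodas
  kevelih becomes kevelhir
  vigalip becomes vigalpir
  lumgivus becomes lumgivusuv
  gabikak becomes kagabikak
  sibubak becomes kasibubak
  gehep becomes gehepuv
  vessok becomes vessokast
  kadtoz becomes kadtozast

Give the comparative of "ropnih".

ropnhir

vigalip and gehep both end in -p yet inflect differently (vigalpir, gehepuv), so the final letter is not what conditions the rule; the last vowel is.
"ropnih" has last vowel 'i'. The stems whose last vowel is 'i' (kevelih → kevelhir, vigalip → vigalpir, vitmikfih → vitmikfhir) delete the last vowel and add -ir.
The other patterns: stems whose last vowel is 'e' or 'u' add -uv; stems whose last vowel is 'a' add the prefix ka-; stems whose last vowel is 'o' add -ast.
So ropnih → ropnhir.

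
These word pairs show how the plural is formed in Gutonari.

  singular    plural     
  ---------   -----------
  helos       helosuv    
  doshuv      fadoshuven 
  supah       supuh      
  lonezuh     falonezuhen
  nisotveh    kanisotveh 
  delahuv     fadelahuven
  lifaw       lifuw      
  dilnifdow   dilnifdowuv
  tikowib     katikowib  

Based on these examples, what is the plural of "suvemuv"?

fasuvemuven

"suvemuv" has last vowel 'u'. The stems whose last vowel is 'u' (lonezuh → falonezuhen, delahuv → fadelahuven, doshuv → fadoshuven) add fa- … -en around the stem.
So suvemuv → fasuvemuven.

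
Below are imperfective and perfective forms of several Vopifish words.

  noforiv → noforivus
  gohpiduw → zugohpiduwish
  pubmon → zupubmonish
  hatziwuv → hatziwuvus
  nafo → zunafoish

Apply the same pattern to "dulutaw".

zudulutawish

hatziwuv and gohpiduw both have last vowel 'u' yet inflect differently (hatziwuvus, zugohpiduwish), so the last vowel is not what conditions the rule; the final letter is.
"dulutaw" ends in -w. The one such stem in the data (gohpiduw → zugohpiduwish) adds zu- … -ish around the stem, so the same rule applies.
The other pattern: stems ending in -v add -us.
So dulutaw → zudulutawish.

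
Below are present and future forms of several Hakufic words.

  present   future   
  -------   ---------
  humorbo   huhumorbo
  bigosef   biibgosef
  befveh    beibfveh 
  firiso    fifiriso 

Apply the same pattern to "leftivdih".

humorbo and bigosef both have 3 vowels yet inflect differently (huhumorbo, biibgosef), so the number of vowels is not what conditions the rule; the final letter is.
"leftivdih" ends in -h. The one such stem in the data (befveh → beibfveh) inserts -ib- after the first vowel (as does bigosef), so the same rule applies.
So leftivdih → leibftivdih.

leibftivdih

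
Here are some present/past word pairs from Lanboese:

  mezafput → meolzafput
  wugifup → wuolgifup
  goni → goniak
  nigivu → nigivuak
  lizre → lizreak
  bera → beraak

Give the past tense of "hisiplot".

mezafput and nigivu both have last vowel 'u' yet inflect differently (meolzafput, nigivuak), so the last vowel is not what conditions the rule; whether the stem ends in a vowel or a consonant is.
"hisiplot" ends in a consonant. The stems ending in a consonant (mezafput → meolzafput, wugifup → wuolgifup) insert -ol- after the first vowel.
So hisiplot → hiolsiplot.

hiolsiplot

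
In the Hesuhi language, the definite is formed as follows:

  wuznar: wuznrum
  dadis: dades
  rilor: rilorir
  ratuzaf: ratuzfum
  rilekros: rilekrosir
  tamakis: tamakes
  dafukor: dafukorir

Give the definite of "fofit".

fofet

"fofit" has last vowel 'i'. The stems whose last vowel is 'i' (tamakis → tamakes, dadis → dades) change the last vowel to 'e'.
So fofit → fofet.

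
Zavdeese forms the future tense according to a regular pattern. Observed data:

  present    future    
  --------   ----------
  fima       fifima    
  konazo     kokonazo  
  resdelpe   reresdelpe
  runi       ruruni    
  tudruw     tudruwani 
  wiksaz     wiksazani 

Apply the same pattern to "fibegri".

fifibegri

fima and wiksaz both have last vowel 'a' yet inflect differently (fifima, wiksazani), so the last vowel is not what conditions the rule; whether the stem ends in a vowel or a consonant is.
"fibegri" ends in a vowel. The stems ending in a vowel (fima → fifima, konazo → kokonazo, resdelpe → reresdelpe) repeat the first consonant+vowel as a prefix.
The other pattern: stems ending in a consonant add -ani.
So fibegri → fifibegri.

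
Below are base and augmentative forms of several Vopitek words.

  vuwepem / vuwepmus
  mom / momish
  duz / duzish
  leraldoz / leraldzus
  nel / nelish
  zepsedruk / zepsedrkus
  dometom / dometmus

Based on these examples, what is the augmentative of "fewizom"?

fewizmus

"fewizom" has 3 vowels. The stems with 3 vowels (vuwepem → vuwepmus, dometom → dometmus, zepsedruk → zepsedrkus) delete the last vowel and add -us.
So fewizom → fewizmus.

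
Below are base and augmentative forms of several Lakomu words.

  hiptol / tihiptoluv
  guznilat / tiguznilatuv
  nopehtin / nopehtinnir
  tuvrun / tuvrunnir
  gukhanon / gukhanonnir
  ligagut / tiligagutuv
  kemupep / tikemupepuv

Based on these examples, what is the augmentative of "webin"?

"webin" ends in -n. The stems ending in -n (nopehtin → nopehtinnir, tuvrun → tuvrunnir, gukhanon → gukhanonnir) double the final consonant and add -ir.
So webin → webinnir.

webinnir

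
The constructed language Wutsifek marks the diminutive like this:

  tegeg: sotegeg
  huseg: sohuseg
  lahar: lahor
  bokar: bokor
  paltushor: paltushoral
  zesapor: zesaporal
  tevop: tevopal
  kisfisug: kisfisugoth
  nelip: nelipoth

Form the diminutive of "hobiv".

lahar and paltushor both end in -r yet inflect differently (lahor, paltushoral), so the final letter is not what conditions the rule; the last vowel is.
"hobiv" has last vowel 'i'. The one such stem in the data (nelip → nelipoth) adds -oth, so the same rule applies.
The other patterns: stems whose last vowel is 'e' add the prefix so-; stems whose last vowel is 'a' change the last vowel to 'o'; stems whose last vowel is 'o' add -al.
So hobiv → hobivoth.

hobivoth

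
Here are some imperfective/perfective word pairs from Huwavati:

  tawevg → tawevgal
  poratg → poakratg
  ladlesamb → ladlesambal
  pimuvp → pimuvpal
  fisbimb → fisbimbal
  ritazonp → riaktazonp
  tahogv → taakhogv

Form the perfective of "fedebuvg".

fedebuvgal

"fedebuvg" has second-to-last letter 'v'. The stems whose second-to-last letter is 'v' (pimuvp → pimuvpal, tawevg → tawevgal) add -al.
So fedebuvg → fedebuvgal.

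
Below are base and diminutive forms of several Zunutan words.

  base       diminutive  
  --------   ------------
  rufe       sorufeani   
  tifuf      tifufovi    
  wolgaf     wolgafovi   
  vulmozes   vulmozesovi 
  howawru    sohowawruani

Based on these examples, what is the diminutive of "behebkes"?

vulmozes and rufe both have last vowel 'e' yet inflect differently (vulmozesovi, sorufeani), so the last vowel is not what conditions the rule; whether the stem ends in a vowel or a consonant is.
"behebkes" ends in a consonant. The stems ending in a consonant (vulmozes → vulmozesovi, wolgaf → wolgafovi, tifuf → tifufovi) add -ovi.
So behebkes → behebkesovi.

behebkesovi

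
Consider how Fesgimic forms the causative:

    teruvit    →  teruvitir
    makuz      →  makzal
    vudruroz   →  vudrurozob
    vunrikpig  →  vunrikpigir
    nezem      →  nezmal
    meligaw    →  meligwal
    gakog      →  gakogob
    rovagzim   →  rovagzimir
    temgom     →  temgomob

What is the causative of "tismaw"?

gakog and vunrikpig both end in -g yet inflect differently (gakogob, vunrikpigir), so the final letter is not what conditions the rule; the last vowel is.
"tismaw" has last vowel 'a'. The one such stem in the data (meligaw → meligwal) deletes the last vowel and adds -al (as do makuz, nezem), so the same rule applies.
The other patterns: stems whose last vowel is 'o' add -ob; stems whose last vowel is 'i' add -ir.
So tismaw → tismwal.

tismwal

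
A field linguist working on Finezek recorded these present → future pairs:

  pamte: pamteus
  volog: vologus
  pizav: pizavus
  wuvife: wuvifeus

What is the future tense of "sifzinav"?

Every pair shown (pamte → pamteus, volog → vologus, pizav → pizavus, …) follows the same rule: add -us.
So sifzinav → sifzinavus.

sifzinavus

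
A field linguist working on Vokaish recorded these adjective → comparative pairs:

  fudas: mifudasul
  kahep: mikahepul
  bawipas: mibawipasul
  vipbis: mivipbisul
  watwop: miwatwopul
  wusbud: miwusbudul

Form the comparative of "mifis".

mimifisul

Every pair shown (fudas → mifudasul, kahep → mikahepul, bawipas → mibawipasul, …) follows the same rule: add mi- … -ul around the stem.
So mifis → mimifisul.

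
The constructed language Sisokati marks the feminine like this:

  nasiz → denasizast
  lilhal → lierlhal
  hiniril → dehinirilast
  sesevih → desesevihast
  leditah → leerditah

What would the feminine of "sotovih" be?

desotovihast

sesevih and leditah both end in -h yet inflect differently (desesevihast, leerditah), so the final letter is not what conditions the rule; the last vowel is.
"sotovih" has last vowel 'i'. The stems whose last vowel is 'i' (nasiz → denasizast, sesevih → desesevihast, hiniril → dehinirilast) add de- … -ast around the stem.
The other pattern: stems whose last vowel is 'a' insert -er- after the first vowel.
So sotovih → desotovihast.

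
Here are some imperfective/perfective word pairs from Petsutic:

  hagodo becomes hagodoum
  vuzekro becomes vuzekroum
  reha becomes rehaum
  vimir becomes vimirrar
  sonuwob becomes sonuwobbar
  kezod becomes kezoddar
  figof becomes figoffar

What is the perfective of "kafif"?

kafiffar

hagodo and sonuwob both have last vowel 'o' yet inflect differently (hagodoum, sonuwobbar), so the last vowel is not what conditions the rule; whether the stem ends in a vowel or a consonant is.
"kafif" ends in a consonant. The stems ending in a consonant (vimir → vimirrar, sonuwob → sonuwobbar, kezod → kezoddar) double the final consonant and add -ar.
The other pattern: stems ending in a vowel add -um.
So kafif → kafiffar.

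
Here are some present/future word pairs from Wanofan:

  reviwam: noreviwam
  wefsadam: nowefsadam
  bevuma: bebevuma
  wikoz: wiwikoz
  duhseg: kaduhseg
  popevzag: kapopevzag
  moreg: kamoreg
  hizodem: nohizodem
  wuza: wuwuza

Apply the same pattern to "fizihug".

kafizihug

moreg and hizodem both have last vowel 'e' yet inflect differently (kamoreg, nohizodem), so the last vowel is not what conditions the rule; the final letter is.
"fizihug" ends in -g. The stems ending in -g (moreg → kamoreg, duhseg → kaduhseg, popevzag → kapopevzag) add the prefix ka-.
The other patterns: stems ending in -m add the prefix no-; stems ending in -a or -z repeat the first consonant+vowel as a prefix.
So fizihug → kafizihug.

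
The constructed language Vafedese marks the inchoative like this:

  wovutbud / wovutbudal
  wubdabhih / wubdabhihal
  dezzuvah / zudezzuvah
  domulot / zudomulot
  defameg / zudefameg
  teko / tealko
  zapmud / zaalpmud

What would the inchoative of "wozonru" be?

"wozonru" begins with w-. The stems beginning with w- (wovutbud → wovutbudal, wubdabhih → wubdabhihal) add -al.
The other patterns: stems beginning with d- add the prefix zu-; stems beginning with t- or z- insert -al- after the first vowel.
So wozonru → wozonrual.

wozonrual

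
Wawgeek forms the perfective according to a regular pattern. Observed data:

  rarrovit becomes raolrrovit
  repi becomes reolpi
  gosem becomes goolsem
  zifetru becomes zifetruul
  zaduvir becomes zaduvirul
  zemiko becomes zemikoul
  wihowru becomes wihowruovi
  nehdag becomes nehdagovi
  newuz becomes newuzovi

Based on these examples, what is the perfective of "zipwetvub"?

zipwetvubul

zifetru and wihowru both end in -u yet inflect differently (zifetruul, wihowruovi), so the final letter is not what conditions the rule; the first letter is.
"zipwetvub" begins with z-. The stems beginning with z- (zifetru → zifetruul, zaduvir → zaduvirul, zemiko → zemikoul) add -ul.
So zipwetvub → zipwetvubul.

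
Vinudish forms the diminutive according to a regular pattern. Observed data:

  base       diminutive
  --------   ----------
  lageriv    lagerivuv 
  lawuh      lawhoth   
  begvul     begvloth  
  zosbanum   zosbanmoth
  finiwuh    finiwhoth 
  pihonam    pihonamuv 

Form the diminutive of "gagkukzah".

zosbanum and pihonam both end in -m yet inflect differently (zosbanmoth, pihonamuv), so the final letter is not what conditions the rule; the last vowel is.
"gagkukzah" has last vowel 'a'. The one such stem in the data (pihonam → pihonamuv) adds -uv, so the same rule applies.
The other pattern: stems whose last vowel is 'u' delete the last vowel and add -oth.
So gagkukzah → gagkukzahuv.

gagkukzahuv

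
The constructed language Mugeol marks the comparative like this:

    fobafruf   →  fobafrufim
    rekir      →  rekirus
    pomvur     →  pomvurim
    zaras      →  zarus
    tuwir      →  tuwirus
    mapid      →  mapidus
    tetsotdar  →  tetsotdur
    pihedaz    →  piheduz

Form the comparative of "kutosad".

kutosud

pomvur and rekir both end in -r yet inflect differently (pomvurim, rekirus), so the final letter is not what conditions the rule; the last vowel is.
"kutosad" has last vowel 'a'. The stems whose last vowel is 'a' (tetsotdar → tetsotdur, zaras → zarus, pihedaz → piheduz) change the last vowel to 'u'.
The other patterns: stems whose last vowel is 'u' add -im; stems whose last vowel is 'i' add -us.
So kutosad → kutosud.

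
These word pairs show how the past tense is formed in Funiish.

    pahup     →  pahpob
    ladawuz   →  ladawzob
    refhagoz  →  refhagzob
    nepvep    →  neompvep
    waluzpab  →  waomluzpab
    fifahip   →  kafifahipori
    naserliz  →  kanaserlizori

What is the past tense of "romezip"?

pahup and nepvep both end in -p yet inflect differently (pahpob, neompvep), so the final letter is not what conditions the rule; the last vowel is.
"romezip" has last vowel 'i'. The stems whose last vowel is 'i' (fifahip → kafifahipori, naserliz → kanaserlizori) add ka- … -ori around the stem.
So romezip → karomezipori.

karomezipori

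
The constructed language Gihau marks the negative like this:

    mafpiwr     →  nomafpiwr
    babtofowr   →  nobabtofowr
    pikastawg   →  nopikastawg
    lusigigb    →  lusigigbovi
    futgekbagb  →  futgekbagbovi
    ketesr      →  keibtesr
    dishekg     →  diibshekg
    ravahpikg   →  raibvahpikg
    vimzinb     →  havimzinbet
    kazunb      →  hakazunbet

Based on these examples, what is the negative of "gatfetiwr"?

nogatfetiwr

"gatfetiwr" has second-to-last letter 'w'. The stems whose second-to-last letter is 'w' (mafpiwr → nomafpiwr, babtofowr → nobabtofowr, pikastawg → nopikastawg) add the prefix no-.
The other patterns: stems whose second-to-last letter is 'g' add -ovi; stems whose second-to-last letter is 'k' or 's' insert -ib- after the first vowel; stems whose second-to-last letter is 'n' add ha- … -et around the stem.
So gatfetiwr → nogatfetiwr.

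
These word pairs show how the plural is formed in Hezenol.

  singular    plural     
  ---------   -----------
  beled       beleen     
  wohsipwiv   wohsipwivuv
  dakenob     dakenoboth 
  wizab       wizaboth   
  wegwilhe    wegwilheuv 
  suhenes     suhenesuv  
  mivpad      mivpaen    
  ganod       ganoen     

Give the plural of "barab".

baraboth

wizab and mivpad both have last vowel 'a' yet inflect differently (wizaboth, mivpaen), so the last vowel is not what conditions the rule; the final letter is.
"barab" ends in -b. The stems ending in -b (dakenob → dakenoboth, wizab → wizaboth) add -oth.
So barab → baraboth.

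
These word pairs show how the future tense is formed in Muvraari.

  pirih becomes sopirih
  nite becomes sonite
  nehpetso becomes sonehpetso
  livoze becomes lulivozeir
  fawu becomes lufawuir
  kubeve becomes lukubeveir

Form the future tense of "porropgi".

nite and livoze both end in -e yet inflect differently (sonite, lulivozeir), so the final letter is not what conditions the rule; the first letter is.
"porropgi" begins with p-. The one such stem in the data (pirih → sopirih) adds the prefix so-, so the same rule applies.
So porropgi → soporropgi.

soporropgi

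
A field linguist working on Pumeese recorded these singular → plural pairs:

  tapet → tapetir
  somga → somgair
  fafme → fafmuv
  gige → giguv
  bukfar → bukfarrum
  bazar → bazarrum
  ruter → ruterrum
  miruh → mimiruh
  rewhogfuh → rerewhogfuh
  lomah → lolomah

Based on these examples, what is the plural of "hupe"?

hupuv

tapet and fafme both have last vowel 'e' yet inflect differently (tapetir, fafmuv), so the last vowel is not what conditions the rule; the final letter is.
"hupe" ends in -e. The stems ending in -e (fafme → fafmuv, gige → giguv) drop the final letter and add -uv.
So hupe → hupuv.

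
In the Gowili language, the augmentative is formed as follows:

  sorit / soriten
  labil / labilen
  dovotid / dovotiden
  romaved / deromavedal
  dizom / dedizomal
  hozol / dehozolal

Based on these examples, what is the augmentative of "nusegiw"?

dovotid and romaved both end in -d yet inflect differently (dovotiden, deromavedal), so the final letter is not what conditions the rule; the last vowel is.
"nusegiw" has last vowel 'i'. The stems whose last vowel is 'i' (sorit → soriten, labil → labilen, dovotid → dovotiden) add -en.
The other pattern: stems whose last vowel is 'e' or 'o' add de- … -al around the stem.
So nusegiw → nusegiwen.

nusegiwen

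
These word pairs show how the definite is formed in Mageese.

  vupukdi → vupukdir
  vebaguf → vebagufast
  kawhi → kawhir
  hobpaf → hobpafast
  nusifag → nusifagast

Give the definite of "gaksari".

vupukdi and vebaguf both begin with v- yet inflect differently (vupukdir, vebagufast), so the first letter is not what conditions the rule; the final letter is.
"gaksari" ends in -i. The stems ending in -i (vupukdi → vupukdir, kawhi → kawhir) drop the final letter and add -ir.
So gaksari → gaksarir.

gaksarir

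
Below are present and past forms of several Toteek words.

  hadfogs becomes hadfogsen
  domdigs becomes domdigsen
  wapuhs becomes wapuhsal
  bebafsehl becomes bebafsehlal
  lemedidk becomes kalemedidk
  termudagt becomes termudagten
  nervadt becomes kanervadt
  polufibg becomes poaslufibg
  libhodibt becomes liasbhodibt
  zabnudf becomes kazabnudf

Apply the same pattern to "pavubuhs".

pavubuhsal

libhodibt and termudagt both end in -t yet inflect differently (liasbhodibt, termudagten), so the final letter is not what conditions the rule; the second-to-last letter is.
"pavubuhs" has second-to-last letter 'h'. The stems whose second-to-last letter is 'h' (bebafsehl → bebafsehlal, wapuhs → wapuhsal) add -al.
The other patterns: stems whose second-to-last letter is 'b' insert -as- after the first vowel; stems whose second-to-last letter is 'g' add -en; stems whose second-to-last letter is 'd' add the prefix ka-.
So pavubuhs → pavubuhsal.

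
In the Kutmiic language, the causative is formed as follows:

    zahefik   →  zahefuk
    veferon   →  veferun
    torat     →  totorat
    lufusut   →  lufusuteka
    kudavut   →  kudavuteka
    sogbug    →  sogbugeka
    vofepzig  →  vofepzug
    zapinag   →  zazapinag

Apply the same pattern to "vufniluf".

vufnilufeka

sogbug and vofepzig both end in -g yet inflect differently (sogbugeka, vofepzug), so the final letter is not what conditions the rule; the last vowel is.
"vufniluf" has last vowel 'u'. The stems whose last vowel is 'u' (lufusut → lufusuteka, sogbug → sogbugeka, kudavut → kudavuteka) add -eka.
So vufniluf → vufnilufeka.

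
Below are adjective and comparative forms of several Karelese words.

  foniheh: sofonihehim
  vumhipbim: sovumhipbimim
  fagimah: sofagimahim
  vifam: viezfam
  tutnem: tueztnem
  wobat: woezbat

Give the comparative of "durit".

duezrit

"durit" has 2 vowels. The stems with 2 vowels (vifam → viezfam, tutnem → tueztnem, wobat → woezbat) insert -ez- after the first vowel.
So durit → duezrit.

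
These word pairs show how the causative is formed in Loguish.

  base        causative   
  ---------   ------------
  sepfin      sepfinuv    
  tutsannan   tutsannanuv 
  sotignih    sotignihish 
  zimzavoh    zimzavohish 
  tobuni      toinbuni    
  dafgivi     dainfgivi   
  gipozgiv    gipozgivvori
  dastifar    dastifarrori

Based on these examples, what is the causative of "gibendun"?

gibendunuv

sepfin and sotignih both have last vowel 'i' yet inflect differently (sepfinuv, sotignihish), so the last vowel is not what conditions the rule; the final letter is.
"gibendun" ends in -n. The stems ending in -n (sepfin → sepfinuv, tutsannan → tutsannanuv) add -uv.
The other patterns: stems ending in -h add -ish; stems ending in -i insert -in- after the first vowel; stems ending in -r or -v double the final consonant and add -ori.
So gibendun → gibendunuv.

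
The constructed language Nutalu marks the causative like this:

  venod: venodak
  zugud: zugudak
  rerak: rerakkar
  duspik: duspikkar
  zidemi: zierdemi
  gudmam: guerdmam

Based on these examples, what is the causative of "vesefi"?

veersefi

duspik and zidemi both have last vowel 'i' yet inflect differently (duspikkar, zierdemi), so the last vowel is not what conditions the rule; the final letter is.
"vesefi" ends in -i. The one such stem in the data (zidemi → zierdemi) inserts -er- after the first vowel (as does gudmam), so the same rule applies.
So vesefi → veersefi.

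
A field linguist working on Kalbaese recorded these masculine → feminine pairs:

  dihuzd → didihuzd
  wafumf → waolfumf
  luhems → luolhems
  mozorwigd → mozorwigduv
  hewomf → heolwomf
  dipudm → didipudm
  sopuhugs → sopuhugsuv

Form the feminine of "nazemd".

naolzemd

"nazemd" has second-to-last letter 'm'. The stems whose second-to-last letter is 'm' (luhems → luolhems, wafumf → waolfumf, hewomf → heolwomf) insert -ol- after the first vowel.
The other patterns: stems whose second-to-last letter is 'd' or 'z' repeat the first consonant+vowel as a prefix; stems whose second-to-last letter is 'g' add -uv.
So nazemd → naolzemd.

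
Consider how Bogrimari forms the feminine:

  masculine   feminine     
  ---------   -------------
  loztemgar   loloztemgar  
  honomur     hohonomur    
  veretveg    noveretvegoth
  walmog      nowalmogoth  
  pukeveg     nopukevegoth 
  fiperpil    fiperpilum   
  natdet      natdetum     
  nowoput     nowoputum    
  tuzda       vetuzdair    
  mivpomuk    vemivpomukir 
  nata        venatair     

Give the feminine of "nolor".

nonolor

veretveg and natdet both have last vowel 'e' yet inflect differently (noveretvegoth, natdetum), so the last vowel is not what conditions the rule; the final letter is.
"nolor" ends in -r. The stems ending in -r (loztemgar → loloztemgar, honomur → hohonomur) repeat the first consonant+vowel as a prefix.
The other patterns: stems ending in -g add no- … -oth around the stem; stems ending in -l or -t add -um; stems ending in -a or -k add ve- … -ir around the stem.
So nolor → nonolor.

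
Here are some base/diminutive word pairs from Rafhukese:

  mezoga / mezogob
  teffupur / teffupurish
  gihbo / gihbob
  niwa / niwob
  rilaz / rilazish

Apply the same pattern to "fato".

"fato" ends in a vowel. The stems ending in a vowel (gihbo → gihbob, niwa → niwob, mezoga → mezogob) drop the final letter and add -ob.
So fato → fatob.

fatob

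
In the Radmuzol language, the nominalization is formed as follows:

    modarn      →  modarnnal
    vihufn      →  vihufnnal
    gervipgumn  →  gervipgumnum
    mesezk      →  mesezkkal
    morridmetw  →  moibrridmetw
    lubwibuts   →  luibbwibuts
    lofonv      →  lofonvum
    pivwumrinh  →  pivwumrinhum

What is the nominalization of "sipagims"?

gervipgumn and vihufn both end in -n yet inflect differently (gervipgumnum, vihufnnal), so the final letter is not what conditions the rule; the second-to-last letter is.
"sipagims" has second-to-last letter 'm'. The one such stem in the data (gervipgumn → gervipgumnum) adds -um, so the same rule applies.
The other patterns: stems whose second-to-last letter is 't' insert -ib- after the first vowel; stems whose second-to-last letter is 'f', 'r' or 'z' double the final consonant and add -al.
So sipagims → sipagimsum.

sipagimsum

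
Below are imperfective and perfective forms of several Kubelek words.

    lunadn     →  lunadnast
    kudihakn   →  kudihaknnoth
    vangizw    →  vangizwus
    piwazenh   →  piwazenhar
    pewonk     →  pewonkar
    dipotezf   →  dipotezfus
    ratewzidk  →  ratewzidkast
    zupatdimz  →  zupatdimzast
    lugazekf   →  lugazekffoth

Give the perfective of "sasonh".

"sasonh" has second-to-last letter 'n'. The stems whose second-to-last letter is 'n' (pewonk → pewonkar, piwazenh → piwazenhar) add -ar.
The other patterns: stems whose second-to-last letter is 'k' double the final consonant and add -oth; stems whose second-to-last letter is 'z' add -us; stems whose second-to-last letter is 'd' or 'm' add -ast.
So sasonh → sasonhar.

sasonhar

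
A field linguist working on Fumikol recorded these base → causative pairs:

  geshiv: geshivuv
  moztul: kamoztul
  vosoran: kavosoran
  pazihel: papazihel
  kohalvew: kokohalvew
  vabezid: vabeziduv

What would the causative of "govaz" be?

moztul and pazihel both end in -l yet inflect differently (kamoztul, papazihel), so the final letter is not what conditions the rule; the last vowel is.
"govaz" has last vowel 'a'. The one such stem in the data (vosoran → kavosoran) adds the prefix ka-, so the same rule applies.
The other patterns: stems whose last vowel is 'i' add -uv; stems whose last vowel is 'e' repeat the first consonant+vowel as a prefix.
So govaz → kagovaz.

kagovaz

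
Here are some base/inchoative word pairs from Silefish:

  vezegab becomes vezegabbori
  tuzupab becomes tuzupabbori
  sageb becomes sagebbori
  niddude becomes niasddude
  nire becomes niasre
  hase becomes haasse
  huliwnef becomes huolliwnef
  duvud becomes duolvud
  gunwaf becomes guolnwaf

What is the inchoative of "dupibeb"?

dupibebbori

sageb and niddude both have last vowel 'e' yet inflect differently (sagebbori, niasddude), so the last vowel is not what conditions the rule; the final letter is.
"dupibeb" ends in -b. The stems ending in -b (vezegab → vezegabbori, tuzupab → tuzupabbori, sageb → sagebbori) double the final consonant and add -ori.
So dupibeb → dupibebbori.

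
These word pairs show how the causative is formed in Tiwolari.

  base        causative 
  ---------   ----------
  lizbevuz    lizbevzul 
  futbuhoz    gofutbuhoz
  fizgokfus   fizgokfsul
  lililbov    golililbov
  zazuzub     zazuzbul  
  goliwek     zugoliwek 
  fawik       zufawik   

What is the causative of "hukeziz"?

lizbevuz and futbuhoz both end in -z yet inflect differently (lizbevzul, gofutbuhoz), so the final letter is not what conditions the rule; the last vowel is.
"hukeziz" has last vowel 'i'. The one such stem in the data (fawik → zufawik) adds the prefix zu-, so the same rule applies.
The other patterns: stems whose last vowel is 'u' delete the last vowel and add -ul; stems whose last vowel is 'o' add the prefix go-.
So hukeziz → zuhukeziz.

zuhukeziz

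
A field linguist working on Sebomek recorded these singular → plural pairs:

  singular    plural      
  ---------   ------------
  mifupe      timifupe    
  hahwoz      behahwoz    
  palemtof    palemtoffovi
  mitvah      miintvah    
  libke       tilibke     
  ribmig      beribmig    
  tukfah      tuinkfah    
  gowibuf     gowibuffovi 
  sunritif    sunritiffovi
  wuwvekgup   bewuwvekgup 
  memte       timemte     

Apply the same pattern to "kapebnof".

sunritif and ribmig both have last vowel 'i' yet inflect differently (sunritiffovi, beribmig), so the last vowel is not what conditions the rule; the final letter is.
"kapebnof" ends in -f. The stems ending in -f (gowibuf → gowibuffovi, palemtof → palemtoffovi, sunritif → sunritiffovi) double the final consonant and add -ovi.
So kapebnof → kapebnoffovi.

kapebnoffovi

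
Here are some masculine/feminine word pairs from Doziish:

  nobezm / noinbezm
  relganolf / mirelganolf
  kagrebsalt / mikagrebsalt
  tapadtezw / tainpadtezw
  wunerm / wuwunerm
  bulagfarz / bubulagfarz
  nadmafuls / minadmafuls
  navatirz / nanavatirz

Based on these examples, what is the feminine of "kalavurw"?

"kalavurw" has second-to-last letter 'r'. The stems whose second-to-last letter is 'r' (bulagfarz → bubulagfarz, navatirz → nanavatirz, wunerm → wuwunerm) repeat the first consonant+vowel as a prefix.
So kalavurw → kakalavurw.

kakalavurw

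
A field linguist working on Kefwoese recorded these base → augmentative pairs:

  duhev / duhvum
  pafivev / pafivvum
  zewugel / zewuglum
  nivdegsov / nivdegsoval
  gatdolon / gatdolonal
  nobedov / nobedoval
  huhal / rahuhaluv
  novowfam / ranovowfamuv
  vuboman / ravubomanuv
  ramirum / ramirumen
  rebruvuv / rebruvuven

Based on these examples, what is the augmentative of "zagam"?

razagamuv

"zagam" has last vowel 'a'. The stems whose last vowel is 'a' (huhal → rahuhaluv, novowfam → ranovowfamuv, vuboman → ravubomanuv) add ra- … -uv around the stem.
So zagam → razagamuv.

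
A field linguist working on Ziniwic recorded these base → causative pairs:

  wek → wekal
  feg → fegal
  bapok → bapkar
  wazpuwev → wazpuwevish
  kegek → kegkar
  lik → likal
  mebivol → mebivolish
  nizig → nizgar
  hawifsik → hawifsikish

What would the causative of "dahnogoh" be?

dahnogohish

wek and kegek both end in -k yet inflect differently (wekal, kegkar), so the final letter is not what conditions the rule; the number of vowels is.
"dahnogoh" has 3 vowels. The stems with 3 vowels (wazpuwev → wazpuwevish, hawifsik → hawifsikish, mebivol → mebivolish) add -ish.
The other patterns: stems with 1 vowel add -al; stems with 2 vowels delete the last vowel and add -ar.
So dahnogoh → dahnogohish.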